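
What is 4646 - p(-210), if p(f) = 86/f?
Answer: 487873/105 ≈ 4646.4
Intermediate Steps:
4646 - p(-210) = 4646 - 86/(-210) = 4646 - 86*(-1)/210 = 4646 - 1*(-43/105) = 4646 + 43/105 = 487873/105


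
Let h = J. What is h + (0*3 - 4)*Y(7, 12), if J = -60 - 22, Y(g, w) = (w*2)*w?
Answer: -1234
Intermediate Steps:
Y(g, w) = 2*w² (Y(g, w) = (2*w)*w = 2*w²)
J = -82
h = -82
h + (0*3 - 4)*Y(7, 12) = -82 + (0*3 - 4)*(2*12²) = -82 + (0 - 4)*(2*144) = -82 - 4*288 = -82 - 1152 = -1234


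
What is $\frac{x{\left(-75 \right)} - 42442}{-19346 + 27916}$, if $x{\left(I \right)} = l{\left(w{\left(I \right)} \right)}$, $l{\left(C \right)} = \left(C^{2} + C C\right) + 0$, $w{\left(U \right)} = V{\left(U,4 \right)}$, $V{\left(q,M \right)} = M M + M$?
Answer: $- \frac{20821}{4285} \approx -4.859$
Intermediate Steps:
$V{\left(q,M \right)} = M + M^{2}$ ($V{\left(q,M \right)} = M^{2} + M = M + M^{2}$)
$w{\left(U \right)} = 20$ ($w{\left(U \right)} = 4 \left(1 + 4\right) = 4 \cdot 5 = 20$)
$l{\left(C \right)} = 2 C^{2}$ ($l{\left(C \right)} = \left(C^{2} + C^{2}\right) + 0 = 2 C^{2} + 0 = 2 C^{2}$)
$x{\left(I \right)} = 800$ ($x{\left(I \right)} = 2 \cdot 20^{2} = 2 \cdot 400 = 800$)
$\frac{x{\left(-75 \right)} - 42442}{-19346 + 27916} = \frac{800 - 42442}{-19346 + 27916} = - \frac{41642}{8570} = \left(-41642\right) \frac{1}{8570} = - \frac{20821}{4285}$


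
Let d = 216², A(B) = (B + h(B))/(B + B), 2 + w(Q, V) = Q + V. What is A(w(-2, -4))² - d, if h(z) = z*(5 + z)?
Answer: -46655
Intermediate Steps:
w(Q, V) = -2 + Q + V (w(Q, V) = -2 + (Q + V) = -2 + Q + V)
A(B) = (B + B*(5 + B))/(2*B) (A(B) = (B + B*(5 + B))/(B + B) = (B + B*(5 + B))/((2*B)) = (B + B*(5 + B))*(1/(2*B)) = (B + B*(5 + B))/(2*B))
d = 46656
A(w(-2, -4))² - d = (3 + (-2 - 2 - 4)/2)² - 1*46656 = (3 + (½)*(-8))² - 46656 = (3 - 4)² - 46656 = (-1)² - 46656 = 1 - 46656 = -46655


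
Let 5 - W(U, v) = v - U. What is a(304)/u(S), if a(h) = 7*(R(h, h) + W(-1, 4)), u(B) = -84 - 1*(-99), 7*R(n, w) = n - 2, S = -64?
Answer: 302/15 ≈ 20.133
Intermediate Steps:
R(n, w) = -2/7 + n/7 (R(n, w) = (n - 2)/7 = (-2 + n)/7 = -2/7 + n/7)
W(U, v) = 5 + U - v (W(U, v) = 5 - (v - U) = 5 + (U - v) = 5 + U - v)
u(B) = 15 (u(B) = -84 + 99 = 15)
a(h) = -2 + h (a(h) = 7*((-2/7 + h/7) + (5 - 1 - 1*4)) = 7*((-2/7 + h/7) + (5 - 1 - 4)) = 7*((-2/7 + h/7) + 0) = 7*(-2/7 + h/7) = -2 + h)
a(304)/u(S) = (-2 + 304)/15 = 302*(1/15) = 302/15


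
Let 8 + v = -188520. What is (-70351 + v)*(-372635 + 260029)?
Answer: 29151328674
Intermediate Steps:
v = -188528 (v = -8 - 188520 = -188528)
(-70351 + v)*(-372635 + 260029) = (-70351 - 188528)*(-372635 + 260029) = -258879*(-112606) = 29151328674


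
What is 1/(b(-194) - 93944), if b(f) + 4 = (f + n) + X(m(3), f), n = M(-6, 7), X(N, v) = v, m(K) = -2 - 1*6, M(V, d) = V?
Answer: -1/94342 ≈ -1.0600e-5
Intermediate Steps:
m(K) = -8 (m(K) = -2 - 6 = -8)
n = -6
b(f) = -10 + 2*f (b(f) = -4 + ((f - 6) + f) = -4 + ((-6 + f) + f) = -4 + (-6 + 2*f) = -10 + 2*f)
1/(b(-194) - 93944) = 1/((-10 + 2*(-194)) - 93944) = 1/((-10 - 388) - 93944) = 1/(-398 - 93944) = 1/(-94342) = -1/94342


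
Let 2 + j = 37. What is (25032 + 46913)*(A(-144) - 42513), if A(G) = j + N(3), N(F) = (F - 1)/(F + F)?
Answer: -9168167185/3 ≈ -3.0561e+9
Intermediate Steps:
N(F) = (-1 + F)/(2*F) (N(F) = (-1 + F)/((2*F)) = (-1 + F)*(1/(2*F)) = (-1 + F)/(2*F))
j = 35 (j = -2 + 37 = 35)
A(G) = 106/3 (A(G) = 35 + (1/2)*(-1 + 3)/3 = 35 + (1/2)*(1/3)*2 = 35 + 1/3 = 106/3)
(25032 + 46913)*(A(-144) - 42513) = (25032 + 46913)*(106/3 - 42513) = 71945*(-127433/3) = -9168167185/3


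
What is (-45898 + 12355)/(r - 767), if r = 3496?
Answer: -33543/2729 ≈ -12.291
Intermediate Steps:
(-45898 + 12355)/(r - 767) = (-45898 + 12355)/(3496 - 767) = -33543/2729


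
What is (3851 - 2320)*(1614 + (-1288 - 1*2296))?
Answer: -3016070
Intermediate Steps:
(3851 - 2320)*(1614 + (-1288 - 1*2296)) = 1531*(1614 + (-1288 - 2296)) = 1531*(1614 - 3584) = 1531*(-1970) = -3016070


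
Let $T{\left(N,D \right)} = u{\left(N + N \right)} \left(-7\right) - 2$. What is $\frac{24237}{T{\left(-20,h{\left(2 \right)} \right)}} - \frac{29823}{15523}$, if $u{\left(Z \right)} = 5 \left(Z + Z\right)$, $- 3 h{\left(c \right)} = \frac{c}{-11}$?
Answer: $\frac{292786197}{43433354} \approx 6.741$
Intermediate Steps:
$h{\left(c \right)} = \frac{c}{33}$ ($h{\left(c \right)} = - \frac{c \frac{1}{-11}}{3} = - \frac{c \left(- \frac{1}{11}\right)}{3} = - \frac{\left(- \frac{1}{11}\right) c}{3} = \frac{c}{33}$)
$u{\left(Z \right)} = 10 Z$ ($u{\left(Z \right)} = 5 \cdot 2 Z = 10 Z$)
$T{\left(N,D \right)} = -2 - 140 N$ ($T{\left(N,D \right)} = 10 \left(N + N\right) \left(-7\right) - 2 = 10 \cdot 2 N \left(-7\right) - 2 = 20 N \left(-7\right) - 2 = - 140 N - 2 = -2 - 140 N$)
$\frac{24237}{T{\left(-20,h{\left(2 \right)} \right)}} - \frac{29823}{15523} = \frac{24237}{-2 - -2800} - \frac{29823}{15523} = \frac{24237}{-2 + 2800} - \frac{29823}{15523} = \frac{24237}{2798} - \frac{29823}{15523} = \frac{292786197}{43433354}$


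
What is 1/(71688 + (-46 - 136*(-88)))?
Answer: 1/83610 ≈ 1.1960e-5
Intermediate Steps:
1/(71688 + (-46 - 136*(-88))) = 1/(71688 + (-46 + 11968)) = 1/(71688 + 11922) = 1/83610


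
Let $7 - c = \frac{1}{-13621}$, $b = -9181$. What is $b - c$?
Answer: $- \frac{125149749}{13621} \approx -9188.0$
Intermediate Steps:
$c = \frac{95348}{13621}$ ($c = 7 - \frac{1}{-13621} = 7 - - \frac{1}{13621} = 7 + \frac{1}{13621} = \frac{95348}{13621} \approx 7.0001$)
$b - c = -9181 - \frac{95348}{13621} = - \frac{125149749}{13621}$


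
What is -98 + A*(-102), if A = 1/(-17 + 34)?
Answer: -104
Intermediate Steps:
A = 1/17 ≈ 0.058824
-98 + A*(-102) = -98 + (1/17)*(-102) = -98 - 6 = -104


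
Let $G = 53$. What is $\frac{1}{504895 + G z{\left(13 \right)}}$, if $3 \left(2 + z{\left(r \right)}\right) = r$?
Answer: $\frac{3}{1515056} \approx 1.9801 \cdot 10^{-6}$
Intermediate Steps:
$z{\left(r \right)} = -2 + \frac{r}{3}$
$\frac{1}{504895 + G z{\left(13 \right)}} = \frac{1}{504895 + 53 \left(-2 + \frac{1}{3} \cdot 13\right)} = \frac{1}{504895 + 53 \left(-2 + \frac{13}{3}\right)} = \frac{1}{504895 + 53 \cdot \frac{7}{3}} = \frac{1}{504895 + \frac{371}{3}} = \frac{1}{\frac{1515056}{3}} = \frac{3}{1515056}$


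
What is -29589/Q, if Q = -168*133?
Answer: 1409/1064 ≈ 1.3242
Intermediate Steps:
Q = -22344
-29589/Q = -29589/(-22344) = -29589*(-1/22344) = 1409/1064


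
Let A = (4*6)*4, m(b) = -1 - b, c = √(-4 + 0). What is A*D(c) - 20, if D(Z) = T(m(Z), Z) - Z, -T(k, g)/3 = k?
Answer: 268 + 384*I ≈ 268.0 + 384.0*I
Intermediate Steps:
c = 2*I (c = √(-4) = 2*I ≈ 2.0*I)
T(k, g) = -3*k
D(Z) = 3 + 2*Z (D(Z) = -3*(-1 - Z) - Z = (3 + 3*Z) - Z = 3 + 2*Z)
A = 96 (A = 24*4 = 96)
A*D(c) - 20 = 96*(3 + 2*(2*I)) - 20 = 96*(3 + 4*I) - 20 = (288 + 384*I) - 20 = 268 + 384*I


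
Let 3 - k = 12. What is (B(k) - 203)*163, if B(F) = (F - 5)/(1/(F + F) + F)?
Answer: -32837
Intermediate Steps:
k = -9 (k = 3 - 1*12 = 3 - 12 = -9)
B(F) = (-5 + F)/(F + 1/(2*F)) (B(F) = (-5 + F)/(1/(2*F) + F) = (-5 + F)/(F + 1/(2*F)))
(B(k) - 203)*163 = (2*(-9)*(-5 - 9)/(1 + 2*(-9)**2) - 203)*163 = (2*(-9)*(-14)/(1 + 2*81) - 203)*163 = (2*(-9)*(-14)/(1 + 162) - 203)*163 = (2*(-9)*(-14)/163 - 203)*163 = (2*(-9)*(1/163)*(-14) - 203)*163 = (252/163 - 203)*163 = -32837/163*163 = -32837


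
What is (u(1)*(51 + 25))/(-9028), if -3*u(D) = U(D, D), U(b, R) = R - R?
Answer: 0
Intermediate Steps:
U(b, R) = 0
u(D) = 0 (u(D) = -⅓*0 = 0)
(u(1)*(51 + 25))/(-9028) = (0*(51 + 25))/(-9028) = (0*76)*(-1/9028) = 0*(-1/9028) = 0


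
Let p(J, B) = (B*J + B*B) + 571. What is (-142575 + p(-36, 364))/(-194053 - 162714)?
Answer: 22612/356767 ≈ 0.063380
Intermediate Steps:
p(J, B) = 571 + B**2 + B*J (p(J, B) = (B*J + B**2) + 571 = (B**2 + B*J) + 571 = 571 + B**2 + B*J)
(-142575 + p(-36, 364))/(-194053 - 162714) = (-142575 + (571 + 364**2 + 364*(-36)))/(-194053 - 162714) = (-142575 + (571 + 132496 - 13104))/(-356767) = (-142575 + 119963)*(-1/356767) = -22612*(-1/356767) = 22612/356767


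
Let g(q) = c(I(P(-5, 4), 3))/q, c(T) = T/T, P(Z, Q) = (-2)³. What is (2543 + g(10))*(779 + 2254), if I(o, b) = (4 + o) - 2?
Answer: 77132223/10 ≈ 7.7132e+6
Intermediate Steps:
P(Z, Q) = -8
I(o, b) = 2 + o
c(T) = 1
g(q) = 1/q
(2543 + g(10))*(779 + 2254) = (2543 + 1/10)*(779 + 2254) = (2543 + ⅒)*3033 = (25431/10)*3033 = 77132223/10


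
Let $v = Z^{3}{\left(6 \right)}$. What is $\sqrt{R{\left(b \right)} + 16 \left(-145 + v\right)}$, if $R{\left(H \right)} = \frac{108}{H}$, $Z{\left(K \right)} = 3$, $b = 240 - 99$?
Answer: $\frac{10 i \sqrt{41689}}{47} \approx 43.442 i$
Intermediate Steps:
$b = 141$
$v = 27$ ($v = 3^{3} = 27$)
$\sqrt{R{\left(b \right)} + 16 \left(-145 + v\right)} = \sqrt{\frac{108}{141} + 16 \left(-145 + 27\right)} = \sqrt{108 \cdot \frac{1}{141} + 16 \left(-118\right)} = \sqrt{\frac{36}{47} - 1888} = \sqrt{- \frac{88700}{47}} = \frac{10 i \sqrt{41689}}{47}$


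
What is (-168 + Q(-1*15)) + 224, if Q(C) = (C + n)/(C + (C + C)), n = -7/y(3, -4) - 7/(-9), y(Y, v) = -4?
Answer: 91169/1620 ≈ 56.277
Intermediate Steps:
n = 91/36 (n = -7/(-4) - 7/(-9) = -7*(-¼) - 7*(-⅑) = 7/4 + 7/9 = 91/36 ≈ 2.5278)
Q(C) = (91/36 + C)/(3*C) (Q(C) = (C + 91/36)/(C + (C + C)) = (91/36 + C)/(C + 2*C) = (91/36 + C)/((3*C)) = (91/36 + C)*(1/(3*C)) = (91/36 + C)/(3*C))
(-168 + Q(-1*15)) + 224 = (-168 + (91 + 36*(-1*15))/(108*((-1*15)))) + 224 = (-168 + (1/108)*(91 + 36*(-15))/(-15)) + 224 = (-168 + (1/108)*(-1/15)*(91 - 540)) + 224 = (-168 + (1/108)*(-1/15)*(-449)) + 224 = (-168 + 449/1620) + 224 = -271711/1620 + 224 = 91169/1620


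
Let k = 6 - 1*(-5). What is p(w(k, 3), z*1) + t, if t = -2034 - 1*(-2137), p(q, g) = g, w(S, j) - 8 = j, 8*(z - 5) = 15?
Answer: 879/8 ≈ 109.88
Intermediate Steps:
z = 55/8 (z = 5 + (1/8)*15 = 5 + 15/8 = 55/8 ≈ 6.8750)
k = 11 (k = 6 + 5 = 11)
w(S, j) = 8 + j
t = 103 (t = -2034 + 2137 = 103)
p(w(k, 3), z*1) + t = (55/8)*1 + 103 = 55/8 + 103 = 879/8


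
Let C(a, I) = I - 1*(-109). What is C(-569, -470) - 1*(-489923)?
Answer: 489562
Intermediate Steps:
C(a, I) = 109 + I (C(a, I) = I + 109 = 109 + I)
C(-569, -470) - 1*(-489923) = (109 - 470) - 1*(-489923) = -361 + 489923 = 489562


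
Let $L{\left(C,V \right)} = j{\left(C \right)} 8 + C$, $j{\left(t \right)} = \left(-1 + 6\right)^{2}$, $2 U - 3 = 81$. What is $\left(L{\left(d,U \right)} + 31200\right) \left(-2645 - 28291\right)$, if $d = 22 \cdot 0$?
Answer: $-971390400$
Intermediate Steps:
$U = 42$ ($U = \frac{3}{2} + \frac{1}{2} \cdot 81 = \frac{3}{2} + \frac{81}{2} = 42$)
$j{\left(t \right)} = 25$ ($j{\left(t \right)} = 5^{2} = 25$)
$d = 0$
$L{\left(C,V \right)} = 200 + C$ ($L{\left(C,V \right)} = 25 \cdot 8 + C = 200 + C$)
$\left(L{\left(d,U \right)} + 31200\right) \left(-2645 - 28291\right) = \left(\left(200 + 0\right) + 31200\right) \left(-2645 - 28291\right) = \left(200 + 31200\right) \left(-30936\right) = 31400 \left(-30936\right) = -971390400$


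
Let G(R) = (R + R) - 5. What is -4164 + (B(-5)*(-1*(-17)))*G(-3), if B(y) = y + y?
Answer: -2294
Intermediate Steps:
B(y) = 2*y
G(R) = -5 + 2*R (G(R) = 2*R - 5 = -5 + 2*R)
-4164 + (B(-5)*(-1*(-17)))*G(-3) = -4164 + ((2*(-5))*(-1*(-17)))*(-5 + 2*(-3)) = -4164 + (-10*17)*(-5 - 6) = -4164 - 170*(-11) = -4164 + 1870 = -2294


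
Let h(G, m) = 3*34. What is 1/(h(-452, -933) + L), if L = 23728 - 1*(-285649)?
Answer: 1/309479 ≈ 3.2312e-6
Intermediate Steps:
h(G, m) = 102
L = 309377 (L = 23728 + 285649 = 309377)
1/(h(-452, -933) + L) = 1/(102 + 309377) = 1/309479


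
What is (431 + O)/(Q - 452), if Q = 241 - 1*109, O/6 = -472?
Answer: 2401/320 ≈ 7.5031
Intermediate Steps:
O = -2832 (O = 6*(-472) = -2832)
Q = 132 (Q = 241 - 109 = 132)
(431 + O)/(Q - 452) = (431 - 2832)/(132 - 452) = -2401/(-320) = -2401*(-1/320) = 2401/320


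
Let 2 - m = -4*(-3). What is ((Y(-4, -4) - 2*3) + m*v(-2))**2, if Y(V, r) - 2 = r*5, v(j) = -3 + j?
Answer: 676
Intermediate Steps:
m = -10 (m = 2 - (-4)*(-3) = 2 - 1*12 = 2 - 12 = -10)
Y(V, r) = 2 + 5*r (Y(V, r) = 2 + r*5 = 2 + 5*r)
((Y(-4, -4) - 2*3) + m*v(-2))**2 = (((2 + 5*(-4)) - 2*3) - 10*(-3 - 2))**2 = (((2 - 20) - 6) - 10*(-5))**2 = ((-18 - 6) + 50)**2 = (-24 + 50)**2 = 26**2 = 676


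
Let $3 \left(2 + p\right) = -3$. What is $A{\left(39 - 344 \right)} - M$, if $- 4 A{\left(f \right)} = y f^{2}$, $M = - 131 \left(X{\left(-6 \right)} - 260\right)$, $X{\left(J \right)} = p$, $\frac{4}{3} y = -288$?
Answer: $4988897$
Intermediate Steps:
$p = -3$ ($p = -2 + \frac{1}{3} \left(-3\right) = -2 - 1 = -3$)
$y = -216$ ($y = \frac{3}{4} \left(-288\right) = -216$)
$X{\left(J \right)} = -3$
$M = 34453$ ($M = - 131 \left(-3 - 260\right) = \left(-131\right) \left(-263\right) = 34453$)
$A{\left(f \right)} = 54 f^{2}$ ($A{\left(f \right)} = - \frac{\left(-216\right) f^{2}}{4} = 54 f^{2}$)
$A{\left(39 - 344 \right)} - M = 54 \left(39 - 344\right)^{2} - 34453 = 54 \left(-305\right)^{2} - 34453 = 54 \cdot 93025 - 34453 = 5023350 - 34453 = 4988897$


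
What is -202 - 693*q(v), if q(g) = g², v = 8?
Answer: -44554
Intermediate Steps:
-202 - 693*q(v) = -202 - 693*8² = -202 - 693*64 = -202 - 44352 = -44554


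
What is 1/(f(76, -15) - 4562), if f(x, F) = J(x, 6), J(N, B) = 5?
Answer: -1/4557 ≈ -0.00021944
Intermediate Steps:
f(x, F) = 5
1/(f(76, -15) - 4562) = 1/(5 - 4562) = 1/(-4557) = -1/4557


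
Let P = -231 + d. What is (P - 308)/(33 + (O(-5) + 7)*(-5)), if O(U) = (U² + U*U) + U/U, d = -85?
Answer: 624/257 ≈ 2.4280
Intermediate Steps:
O(U) = 1 + 2*U² (O(U) = (U² + U²) + 1 = 2*U² + 1 = 1 + 2*U²)
P = -316 (P = -231 - 85 = -316)
(P - 308)/(33 + (O(-5) + 7)*(-5)) = (-316 - 308)/(33 + ((1 + 2*(-5)²) + 7)*(-5)) = -624/(33 + ((1 + 2*25) + 7)*(-5)) = -624/(33 + ((1 + 50) + 7)*(-5)) = -624/(33 + (51 + 7)*(-5)) = -624/(33 + 58*(-5)) = -624/(33 - 290) = -624/(-257) = -624*(-1/257) = 624/257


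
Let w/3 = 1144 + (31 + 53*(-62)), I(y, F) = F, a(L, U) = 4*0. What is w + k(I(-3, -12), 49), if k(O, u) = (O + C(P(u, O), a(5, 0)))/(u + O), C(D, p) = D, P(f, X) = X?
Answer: -234345/37 ≈ -6333.6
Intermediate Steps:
a(L, U) = 0
k(O, u) = 2*O/(O + u) (k(O, u) = (O + O)/(u + O) = (2*O)/(O + u) = 2*O/(O + u))
w = -6333 (w = 3*(1144 + (31 + 53*(-62))) = 3*(1144 + (31 - 3286)) = 3*(1144 - 3255) = 3*(-2111) = -6333)
w + k(I(-3, -12), 49) = -6333 + 2*(-12)/(-12 + 49) = -6333 + 2*(-12)/37 = -6333 + 2*(-12)*(1/37) = -6333 - 24/37 = -234345/37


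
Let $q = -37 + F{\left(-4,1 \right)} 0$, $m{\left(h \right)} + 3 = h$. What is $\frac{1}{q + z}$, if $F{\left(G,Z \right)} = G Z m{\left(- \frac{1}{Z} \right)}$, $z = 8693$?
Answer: $\frac{1}{8656} \approx 0.00011553$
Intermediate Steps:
$m{\left(h \right)} = -3 + h$
$F{\left(G,Z \right)} = G Z \left(-3 - \frac{1}{Z}\right)$
$q = -37$ ($q = -37 + \left(-1\right) \left(-4\right) \left(1 + 3 \cdot 1\right) 0 = -37 + \left(-1\right) \left(-4\right) \left(1 + 3\right) 0 = -37 + \left(-1\right) \left(-4\right) 4 \cdot 0 = -37 + 16 \cdot 0 = -37 + 0 = -37$)
$\frac{1}{q + z} = \frac{1}{-37 + 8693} = \frac{1}{8656}$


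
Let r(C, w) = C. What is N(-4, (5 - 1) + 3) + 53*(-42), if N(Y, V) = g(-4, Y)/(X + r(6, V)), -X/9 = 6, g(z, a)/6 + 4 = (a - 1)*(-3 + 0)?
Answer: -17819/8 ≈ -2227.4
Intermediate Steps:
g(z, a) = -6 - 18*a (g(z, a) = -24 + 6*((a - 1)*(-3 + 0)) = -24 + 6*((-1 + a)*(-3)) = -24 + 6*(3 - 3*a) = -24 + (18 - 18*a) = -6 - 18*a)
X = -54 (X = -9*6 = -54)
N(Y, V) = ⅛ + 3*Y/8 (N(Y, V) = (-6 - 18*Y)/(-54 + 6) = (-6 - 18*Y)/(-48) = -(-6 - 18*Y)/48 = ⅛ + 3*Y/8)
N(-4, (5 - 1) + 3) + 53*(-42) = (⅛ + (3/8)*(-4)) + 53*(-42) = (⅛ - 3/2) - 2226 = -11/8 - 2226 = -17819/8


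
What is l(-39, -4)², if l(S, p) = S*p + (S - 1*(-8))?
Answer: 15625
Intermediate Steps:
l(S, p) = 8 + S + S*p (l(S, p) = S*p + (S + 8) = S*p + (8 + S) = 8 + S + S*p)
l(-39, -4)² = (8 - 39 - 39*(-4))² = (8 - 39 + 156)² = 125² = 15625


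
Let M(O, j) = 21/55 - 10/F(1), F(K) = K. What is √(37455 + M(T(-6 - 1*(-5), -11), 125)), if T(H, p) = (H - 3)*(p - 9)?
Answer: 2*√28318070/55 ≈ 193.51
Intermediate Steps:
T(H, p) = (-9 + p)*(-3 + H) (T(H, p) = (-3 + H)*(-9 + p) = (-9 + p)*(-3 + H))
M(O, j) = -529/55 (M(O, j) = 21/55 - 10/1 = 21*(1/55) - 10*1 = 21/55 - 10 = -529/55)
√(37455 + M(T(-6 - 1*(-5), -11), 125)) = √(37455 - 529/55) = √(2059496/55) = 2*√28318070/55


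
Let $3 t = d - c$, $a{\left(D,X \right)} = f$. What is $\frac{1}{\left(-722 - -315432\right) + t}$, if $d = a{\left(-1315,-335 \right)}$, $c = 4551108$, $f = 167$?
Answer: $- \frac{3}{3606811} \approx -8.3176 \cdot 10^{-7}$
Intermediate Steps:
$a{\left(D,X \right)} = 167$
$d = 167$
$t = - \frac{4550941}{3}$ ($t = \frac{167 - 4551108}{3} = \frac{1}{3} \left(-4550941\right) = - \frac{4550941}{3} \approx -1.517 \cdot 10^{6}$)
$\frac{1}{\left(-722 - -315432\right) + t} = \frac{1}{\left(-722 - -315432\right) - \frac{4550941}{3}} = \frac{1}{\left(-722 + 315432\right) - \frac{4550941}{3}} = \frac{1}{314710 - \frac{4550941}{3}} = \frac{1}{- \frac{3606811}{3}} = - \frac{3}{3606811}$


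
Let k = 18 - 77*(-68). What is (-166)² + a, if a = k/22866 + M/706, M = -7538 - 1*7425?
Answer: 6006878183/218154 ≈ 27535.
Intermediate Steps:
k = 5254 (k = 18 + 5236 = 5254)
M = -14963 (M = -7538 - 7425 = -14963)
a = -4573441/218154 (a = 5254/22866 - 14963/706 = 5254*(1/22866) - 14963*1/706 = 71/309 - 14963/706 = -4573441/218154 ≈ -20.964)
(-166)² + a = (-166)² - 4573441/218154 = 27556 - 4573441/218154 = 6006878183/218154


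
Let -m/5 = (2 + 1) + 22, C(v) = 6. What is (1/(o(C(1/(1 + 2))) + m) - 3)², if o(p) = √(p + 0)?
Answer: 2207308330/243953161 + 93964*√6/243953161 ≈ 9.0490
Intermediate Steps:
m = -125 (m = -5*((2 + 1) + 22) = -5*(3 + 22) = -5*25 = -125)
o(p) = √p
(1/(o(C(1/(1 + 2))) + m) - 3)² = (1/(√6 - 125) - 3)² = (1/(-125 + √6) - 3)² = (-3 + 1/(-125 + √6))²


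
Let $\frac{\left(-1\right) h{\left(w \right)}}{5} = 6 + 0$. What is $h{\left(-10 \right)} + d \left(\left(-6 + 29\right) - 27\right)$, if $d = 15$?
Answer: $-90$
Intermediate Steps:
$h{\left(w \right)} = -30$ ($h{\left(w \right)} = - 5 \left(6 + 0\right) = \left(-5\right) 6 = -30$)
$h{\left(-10 \right)} + d \left(\left(-6 + 29\right) - 27\right) = -30 + 15 \left(\left(-6 + 29\right) - 27\right) = -30 + 15 \left(23 - 27\right) = -30 + 15 \left(-4\right) = -30 - 60 = -90$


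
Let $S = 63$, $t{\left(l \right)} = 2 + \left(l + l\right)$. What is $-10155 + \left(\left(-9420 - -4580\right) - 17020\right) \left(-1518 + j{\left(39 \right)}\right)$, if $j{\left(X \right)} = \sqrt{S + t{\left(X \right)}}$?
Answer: $33173325 - 21860 \sqrt{143} \approx 3.2912 \cdot 10^{7}$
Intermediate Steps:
$t{\left(l \right)} = 2 + 2 l$
$j{\left(X \right)} = \sqrt{65 + 2 X}$ ($j{\left(X \right)} = \sqrt{63 + \left(2 + 2 X\right)} = \sqrt{65 + 2 X}$)
$-10155 + \left(\left(-9420 - -4580\right) - 17020\right) \left(-1518 + j{\left(39 \right)}\right) = -10155 + \left(\left(-9420 - -4580\right) - 17020\right) \left(-1518 + \sqrt{65 + 2 \cdot 39}\right) = -10155 + \left(\left(-9420 + 4580\right) - 17020\right) \left(-1518 + \sqrt{65 + 78}\right) = -10155 + \left(-4840 - 17020\right) \left(-1518 + \sqrt{143}\right) = -10155 - 21860 \left(-1518 + \sqrt{143}\right) = -10155 + \left(33183480 - 21860 \sqrt{143}\right) = 33173325 - 21860 \sqrt{143}$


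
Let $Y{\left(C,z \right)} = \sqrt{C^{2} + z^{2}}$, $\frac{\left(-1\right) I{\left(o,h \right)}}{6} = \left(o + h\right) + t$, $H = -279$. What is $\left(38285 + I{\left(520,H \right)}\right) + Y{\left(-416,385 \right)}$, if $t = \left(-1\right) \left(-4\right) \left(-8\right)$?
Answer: $37031 + \sqrt{321281} \approx 37598.0$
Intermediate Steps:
$t = -32$ ($t = 4 \left(-8\right) = -32$)
$I{\left(o,h \right)} = 192 - 6 h - 6 o$ ($I{\left(o,h \right)} = - 6 \left(\left(o + h\right) - 32\right) = - 6 \left(\left(h + o\right) - 32\right) = - 6 \left(-32 + h + o\right) = 192 - 6 h - 6 o$)
$\left(38285 + I{\left(520,H \right)}\right) + Y{\left(-416,385 \right)} = \left(38285 - 1254\right) + \sqrt{\left(-416\right)^{2} + 385^{2}} = \left(38285 + \left(192 + 1674 - 3120\right)\right) + \sqrt{173056 + 148225} = \left(38285 - 1254\right) + \sqrt{321281} = 37031 + \sqrt{321281}$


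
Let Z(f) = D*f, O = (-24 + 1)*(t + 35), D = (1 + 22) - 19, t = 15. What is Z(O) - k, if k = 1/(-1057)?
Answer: -4862199/1057 ≈ -4600.0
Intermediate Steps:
D = 4 (D = 23 - 19 = 4)
O = -1150 (O = (-24 + 1)*(15 + 35) = -23*50 = -1150)
k = -1/1057 ≈ -0.00094607
Z(f) = 4*f
Z(O) - k = 4*(-1150) - 1*(-1/1057) = -4600 + 1/1057 = -4862199/1057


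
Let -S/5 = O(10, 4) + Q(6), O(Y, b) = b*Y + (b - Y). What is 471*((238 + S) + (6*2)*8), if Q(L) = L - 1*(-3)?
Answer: 56049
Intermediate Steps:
Q(L) = 3 + L (Q(L) = L + 3 = 3 + L)
O(Y, b) = b - Y + Y*b (O(Y, b) = Y*b + (b - Y) = b - Y + Y*b)
S = -215 (S = -5*((4 - 1*10 + 10*4) + (3 + 6)) = -5*((4 - 10 + 40) + 9) = -5*(34 + 9) = -5*43 = -215)
471*((238 + S) + (6*2)*8) = 471*((238 - 215) + (6*2)*8) = 471*(23 + 12*8) = 471*(23 + 96) = 471*119 = 56049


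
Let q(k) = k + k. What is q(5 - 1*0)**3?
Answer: 1000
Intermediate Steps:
q(k) = 2*k
q(5 - 1*0)**3 = (2*(5 - 1*0))**3 = (2*(5 + 0))**3 = (2*5)**3 = 10**3 = 1000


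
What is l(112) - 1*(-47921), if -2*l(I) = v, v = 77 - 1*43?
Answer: 47904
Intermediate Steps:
v = 34 (v = 77 - 43 = 34)
l(I) = -17 (l(I) = -½*34 = -17)
l(112) - 1*(-47921) = -17 - 1*(-47921) = -17 + 47921 = 47904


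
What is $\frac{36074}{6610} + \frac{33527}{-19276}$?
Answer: $\frac{236874477}{63707180} \approx 3.7182$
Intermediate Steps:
$\frac{36074}{6610} + \frac{33527}{-19276} = 36074 \cdot \frac{1}{6610} + 33527 \left(- \frac{1}{19276}\right) = \frac{18037}{3305} - \frac{33527}{19276} = \frac{236874477}{63707180}$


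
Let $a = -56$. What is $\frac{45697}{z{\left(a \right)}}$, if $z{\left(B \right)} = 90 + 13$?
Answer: $\frac{45697}{103} \approx 443.66$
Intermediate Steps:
$z{\left(B \right)} = 103$
$\frac{45697}{z{\left(a \right)}} = \frac{45697}{103}$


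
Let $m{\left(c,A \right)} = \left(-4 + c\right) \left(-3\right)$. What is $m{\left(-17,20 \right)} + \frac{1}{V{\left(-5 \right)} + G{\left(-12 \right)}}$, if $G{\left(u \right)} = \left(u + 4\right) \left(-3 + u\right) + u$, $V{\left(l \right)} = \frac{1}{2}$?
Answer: $\frac{13673}{217} \approx 63.009$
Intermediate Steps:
$m{\left(c,A \right)} = 12 - 3 c$
$V{\left(l \right)} = \frac{1}{2}$
$G{\left(u \right)} = u + \left(-3 + u\right) \left(4 + u\right)$ ($G{\left(u \right)} = \left(4 + u\right) \left(-3 + u\right) + u = \left(-3 + u\right) \left(4 + u\right) + u = u + \left(-3 + u\right) \left(4 + u\right)$)
$m{\left(-17,20 \right)} + \frac{1}{V{\left(-5 \right)} + G{\left(-12 \right)}} = \left(12 - -51\right) + \frac{1}{\frac{1}{2} + \left(-12 + \left(-12\right)^{2} + 2 \left(-12\right)\right)} = \left(12 + 51\right) + \frac{1}{\frac{1}{2} - -108} = 63 + \frac{1}{\frac{1}{2} + 108} = 63 + \frac{1}{\frac{217}{2}} = 63 + \frac{2}{217} = \frac{13673}{217}$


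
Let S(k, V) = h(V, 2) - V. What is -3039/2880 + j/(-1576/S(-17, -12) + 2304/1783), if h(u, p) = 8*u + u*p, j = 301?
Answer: 1313617213/73412160 ≈ 17.894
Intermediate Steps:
h(u, p) = 8*u + p*u
S(k, V) = 9*V (S(k, V) = V*(8 + 2) - V = V*10 - V = 10*V - V = 9*V)
-3039/2880 + j/(-1576/S(-17, -12) + 2304/1783) = -3039/2880 + 301/(-1576/(9*(-12)) + 2304/1783) = -3039*1/2880 + 301/(-1576/(-108) + 2304*(1/1783)) = -1013/960 + 301/(-1576*(-1/108) + 2304/1783) = -1013/960 + 301/(394/27 + 2304/1783) = -1013/960 + 301/(764710/48141) = -1013/960 + 301*(48141/764710) = -1013/960 + 14490441/764710 = 1313617213/73412160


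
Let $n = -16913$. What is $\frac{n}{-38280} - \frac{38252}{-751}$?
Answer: $\frac{1476988223}{28748280} \approx 51.377$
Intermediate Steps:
$\frac{n}{-38280} - \frac{38252}{-751} = - \frac{16913}{-38280} - \frac{38252}{-751} = \left(-16913\right) \left(- \frac{1}{38280}\right) - - \frac{38252}{751} = \frac{16913}{38280} + \frac{38252}{751} = \frac{1476988223}{28748280}$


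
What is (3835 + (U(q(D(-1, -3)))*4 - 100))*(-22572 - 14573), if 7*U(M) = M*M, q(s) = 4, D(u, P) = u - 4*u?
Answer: -973533305/7 ≈ -1.3908e+8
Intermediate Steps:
D(u, P) = -3*u
U(M) = M**2/7 (U(M) = (M*M)/7 = M**2/7)
(3835 + (U(q(D(-1, -3)))*4 - 100))*(-22572 - 14573) = (3835 + (((1/7)*4**2)*4 - 100))*(-22572 - 14573) = (3835 + (((1/7)*16)*4 - 100))*(-37145) = (3835 + ((16/7)*4 - 100))*(-37145) = (3835 + (64/7 - 100))*(-37145) = (3835 - 636/7)*(-37145) = (26209/7)*(-37145) = -973533305/7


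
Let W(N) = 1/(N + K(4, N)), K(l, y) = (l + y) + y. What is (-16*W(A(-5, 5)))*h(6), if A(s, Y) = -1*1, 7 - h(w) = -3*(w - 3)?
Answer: -256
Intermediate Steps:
K(l, y) = l + 2*y
h(w) = -2 + 3*w (h(w) = 7 - (-3)*(w - 3) = 7 - (-3)*(-3 + w) = 7 - (9 - 3*w) = 7 + (-9 + 3*w) = -2 + 3*w)
A(s, Y) = -1
W(N) = 1/(4 + 3*N) (W(N) = 1/(N + (4 + 2*N)) = 1/(4 + 3*N))
(-16*W(A(-5, 5)))*h(6) = (-16/(4 + 3*(-1)))*(-2 + 3*6) = (-16/(4 - 3))*(-2 + 18) = -16/1*16 = -16*1*16 = -16*16 = -256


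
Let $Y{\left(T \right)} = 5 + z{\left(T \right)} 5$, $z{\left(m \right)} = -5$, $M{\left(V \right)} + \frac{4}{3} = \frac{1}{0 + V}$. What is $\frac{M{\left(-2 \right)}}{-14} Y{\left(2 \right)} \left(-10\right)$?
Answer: $\frac{550}{21} \approx 26.19$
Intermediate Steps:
$M{\left(V \right)} = - \frac{4}{3} + \frac{1}{V}$ ($M{\left(V \right)} = - \frac{4}{3} + \frac{1}{0 + V} = - \frac{4}{3} + \frac{1}{V}$)
$Y{\left(T \right)} = -20$ ($Y{\left(T \right)} = 5 - 25 = -20$)
$\frac{M{\left(-2 \right)}}{-14} Y{\left(2 \right)} \left(-10\right) = \frac{- \frac{4}{3} + \frac{1}{-2}}{-14} \left(-20\right) \left(-10\right) = \left(- \frac{4}{3} - \frac{1}{2}\right) \left(- \frac{1}{14}\right) \left(-20\right) \left(-10\right) = \left(- \frac{11}{6}\right) \left(- \frac{1}{14}\right) \left(-20\right) \left(-10\right) = \frac{11}{84} \left(-20\right) \left(-10\right) = \left(- \frac{55}{21}\right) \left(-10\right) = \frac{550}{21}$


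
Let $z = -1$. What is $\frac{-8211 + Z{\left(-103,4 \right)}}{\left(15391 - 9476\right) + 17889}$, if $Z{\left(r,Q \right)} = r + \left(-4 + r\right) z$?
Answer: $- \frac{8207}{23804} \approx -0.34477$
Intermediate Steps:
$Z{\left(r,Q \right)} = 4$ ($Z{\left(r,Q \right)} = r + \left(-4 + r\right) \left(-1\right) = r - \left(-4 + r\right) = 4$)
$\frac{-8211 + Z{\left(-103,4 \right)}}{\left(15391 - 9476\right) + 17889} = \frac{-8211 + 4}{\left(15391 - 9476\right) + 17889} = - \frac{8207}{5915 + 17889} = - \frac{8207}{23804}$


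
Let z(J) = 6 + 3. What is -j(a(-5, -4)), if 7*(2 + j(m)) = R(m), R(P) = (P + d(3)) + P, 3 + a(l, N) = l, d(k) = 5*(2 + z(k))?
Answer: -25/7 ≈ -3.5714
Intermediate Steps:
z(J) = 9
d(k) = 55 (d(k) = 5*(2 + 9) = 5*11 = 55)
a(l, N) = -3 + l
R(P) = 55 + 2*P (R(P) = (P + 55) + P = (55 + P) + P = 55 + 2*P)
j(m) = 41/7 + 2*m/7 (j(m) = -2 + (55 + 2*m)/7 = -2 + (55/7 + 2*m/7) = 41/7 + 2*m/7)
-j(a(-5, -4)) = -(41/7 + 2*(-3 - 5)/7) = -(41/7 + (2/7)*(-8)) = -(41/7 - 16/7) = -1*25/7 = -25/7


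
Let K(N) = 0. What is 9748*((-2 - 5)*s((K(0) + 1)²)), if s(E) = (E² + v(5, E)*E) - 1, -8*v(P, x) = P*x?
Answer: 85295/2 ≈ 42648.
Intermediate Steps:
v(P, x) = -P*x/8
s(E) = -1 + 3*E²/8 (s(E) = (E² + (-⅛*5*E)*E) - 1 = (E² + (-5*E/8)*E) - 1 = (E² - 5*E²/8) - 1 = 3*E²/8 - 1 = -1 + 3*E²/8)
9748*((-2 - 5)*s((K(0) + 1)²)) = 9748*((-2 - 5)*(-1 + 3*((0 + 1)²)²/8)) = 9748*(-7*(-1 + 3*(1²)²/8)) = 9748*(-7*(-1 + (3/8)*1²)) = 9748*(-7*(-1 + (3/8)*1)) = 9748*(-7*(-1 + 3/8)) = 9748*(-7*(-5/8)) = 9748*(35/8) = 85295/2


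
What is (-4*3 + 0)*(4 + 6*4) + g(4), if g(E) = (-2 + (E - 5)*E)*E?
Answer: -360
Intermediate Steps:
g(E) = E*(-2 + E*(-5 + E)) (g(E) = (-2 + (-5 + E)*E)*E = (-2 + E*(-5 + E))*E = E*(-2 + E*(-5 + E)))
(-4*3 + 0)*(4 + 6*4) + g(4) = (-4*3 + 0)*(4 + 6*4) + 4*(-2 + 4**2 - 5*4) = (-12 + 0)*(4 + 24) + 4*(-2 + 16 - 20) = -12*28 + 4*(-6) = -336 - 24 = -360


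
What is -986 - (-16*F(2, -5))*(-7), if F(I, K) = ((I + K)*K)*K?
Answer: 7414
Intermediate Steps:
F(I, K) = K²*(I + K) (F(I, K) = (K*(I + K))*K = K²*(I + K))
-986 - (-16*F(2, -5))*(-7) = -986 - (-16*(-5)²*(2 - 5))*(-7) = -986 - (-400*(-3))*(-7) = -986 - (-16*(-75))*(-7) = -986 - 1200*(-7) = -986 - 1*(-8400) = -986 + 8400 = 7414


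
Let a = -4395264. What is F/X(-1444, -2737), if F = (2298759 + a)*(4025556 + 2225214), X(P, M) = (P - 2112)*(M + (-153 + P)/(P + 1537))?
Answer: -609371830986525/455413364 ≈ -1.3381e+6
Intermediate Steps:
X(P, M) = (-2112 + P)*(M + (-153 + P)/(1537 + P))
F = -13104770558850 (F = (2298759 - 4395264)*(4025556 + 2225214) = -2096505*6250770 = -13104770558850)
F/X(-1444, -2737) = -13104770558850*(1537 - 1444)/(323136 + (-1444)² - 3246144*(-2737) - 2265*(-1444) - 2737*(-1444)² - 575*(-2737)*(-1444)) = -13104770558850*93/(323136 + 2085136 + 8884696128 + 3270660 - 2737*2085136 - 2272531100) = -13104770558850*93/(323136 + 2085136 + 8884696128 + 3270660 - 5707017232 - 2272531100) = -13104770558850/((1/93)*910826728) = -13104770558850/910826728/93 = -13104770558850*93/910826728 = -609371830986525/455413364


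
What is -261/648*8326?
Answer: -120727/36 ≈ -3353.5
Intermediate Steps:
-261/648*8326 = -261*1/648*8326 = -29/72*8326 = -120727/36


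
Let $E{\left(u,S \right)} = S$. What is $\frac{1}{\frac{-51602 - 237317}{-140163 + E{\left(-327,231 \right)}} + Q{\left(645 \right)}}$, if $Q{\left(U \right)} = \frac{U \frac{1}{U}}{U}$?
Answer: $\frac{30085380}{62164229} \approx 0.48397$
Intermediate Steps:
$Q{\left(U \right)} = \frac{1}{U}$ ($Q{\left(U \right)} = 1 \frac{1}{U} = \frac{1}{U}$)
$\frac{1}{\frac{-51602 - 237317}{-140163 + E{\left(-327,231 \right)}} + Q{\left(645 \right)}} = \frac{1}{\frac{-51602 - 237317}{-140163 + 231} + \frac{1}{645}} = \frac{1}{- \frac{288919}{-139932} + \frac{1}{645}} = \frac{1}{\left(-288919\right) \left(- \frac{1}{139932}\right) + \frac{1}{645}} = \frac{1}{\frac{288919}{139932} + \frac{1}{645}} = \frac{1}{\frac{62164229}{30085380}} = \frac{30085380}{62164229}$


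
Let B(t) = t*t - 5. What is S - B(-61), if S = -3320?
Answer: -7036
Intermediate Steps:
B(t) = -5 + t² (B(t) = t² - 5 = -5 + t²)
S - B(-61) = -3320 - (-5 + (-61)²) = -3320 - (-5 + 3721) = -3320 - 1*3716 = -3320 - 3716 = -7036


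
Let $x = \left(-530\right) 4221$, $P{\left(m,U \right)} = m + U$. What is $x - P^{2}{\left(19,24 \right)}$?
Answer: $-2238979$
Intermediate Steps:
$P{\left(m,U \right)} = U + m$
$x = -2237130$
$x - P^{2}{\left(19,24 \right)} = -2237130 - \left(24 + 19\right)^{2} = -2237130 - 43^{2} = -2237130 - 1849 = -2238979$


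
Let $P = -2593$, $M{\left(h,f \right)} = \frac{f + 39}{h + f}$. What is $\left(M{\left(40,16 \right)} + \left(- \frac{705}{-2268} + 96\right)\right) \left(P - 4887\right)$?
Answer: $- \frac{137545045}{189} \approx -7.2775 \cdot 10^{5}$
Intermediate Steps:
$M{\left(h,f \right)} = \frac{39 + f}{f + h}$
$\left(M{\left(40,16 \right)} + \left(- \frac{705}{-2268} + 96\right)\right) \left(P - 4887\right) = \left(\frac{39 + 16}{16 + 40} + \left(- \frac{705}{-2268} + 96\right)\right) \left(-2593 - 4887\right) = \left(\frac{1}{56} \cdot 55 + \left(\left(-705\right) \left(- \frac{1}{2268}\right) + 96\right)\right) \left(-7480\right) = \left(\frac{1}{56} \cdot 55 + \left(\frac{235}{756} + 96\right)\right) \left(-7480\right) = \left(\frac{55}{56} + \frac{72811}{756}\right) \left(-7480\right) = \frac{147107}{1512} \left(-7480\right) = - \frac{137545045}{189}$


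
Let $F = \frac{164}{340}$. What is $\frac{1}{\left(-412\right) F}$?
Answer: $- \frac{85}{16892} \approx -0.005032$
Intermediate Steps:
$F = \frac{41}{85}$ ($F = 164 \cdot \frac{1}{340} = \frac{41}{85} \approx 0.48235$)
$\frac{1}{\left(-412\right) F} = \frac{1}{\left(-412\right) \frac{41}{85}} = \left(- \frac{1}{412}\right) \frac{85}{41} = - \frac{85}{16892}$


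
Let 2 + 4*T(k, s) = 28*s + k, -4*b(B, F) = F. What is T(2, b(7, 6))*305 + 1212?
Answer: -3981/2 ≈ -1990.5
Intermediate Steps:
b(B, F) = -F/4
T(k, s) = -½ + 7*s + k/4 (T(k, s) = -½ + (28*s + k)/4 = -½ + (k + 28*s)/4 = -½ + (7*s + k/4) = -½ + 7*s + k/4)
T(2, b(7, 6))*305 + 1212 = (-½ + 7*(-¼*6) + (¼)*2)*305 + 1212 = (-½ + 7*(-3/2) + ½)*305 + 1212 = (-½ - 21/2 + ½)*305 + 1212 = -21/2*305 + 1212 = -6405/2 + 1212 = -3981/2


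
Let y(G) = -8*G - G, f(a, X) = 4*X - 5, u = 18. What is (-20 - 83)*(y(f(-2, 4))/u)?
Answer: 1133/2 ≈ 566.50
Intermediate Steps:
f(a, X) = -5 + 4*X
y(G) = -9*G
(-20 - 83)*(y(f(-2, 4))/u) = (-20 - 83)*(-9*(-5 + 4*4)/18) = -103*(-9*(-5 + 16))/18 = -103*(-9*11)/18 = -(-10197)/18 = -103*(-11/2) = 1133/2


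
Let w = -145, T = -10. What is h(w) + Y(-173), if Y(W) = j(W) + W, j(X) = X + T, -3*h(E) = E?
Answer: -923/3 ≈ -307.67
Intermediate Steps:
h(E) = -E/3
j(X) = -10 + X (j(X) = X - 10 = -10 + X)
Y(W) = -10 + 2*W (Y(W) = (-10 + W) + W = -10 + 2*W)
h(w) + Y(-173) = -1/3*(-145) + (-10 + 2*(-173)) = 145/3 + (-10 - 346) = 145/3 - 356 = -923/3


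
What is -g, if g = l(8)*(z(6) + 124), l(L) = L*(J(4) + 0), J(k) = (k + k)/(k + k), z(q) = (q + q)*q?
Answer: -1568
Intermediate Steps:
z(q) = 2*q² (z(q) = (2*q)*q = 2*q²)
J(k) = 1 (J(k) = (2*k)/((2*k)) = (2*k)*(1/(2*k)) = 1)
l(L) = L (l(L) = L*(1 + 0) = L*1 = L)
g = 1568 (g = 8*(2*6² + 124) = 8*(2*36 + 124) = 8*(72 + 124) = 8*196 = 1568)
-g = -1*1568 = -1568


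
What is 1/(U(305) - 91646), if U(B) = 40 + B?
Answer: -1/91301 ≈ -1.0953e-5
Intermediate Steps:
1/(U(305) - 91646) = 1/((40 + 305) - 91646) = 1/(345 - 91646) = 1/(-91301) = -1/91301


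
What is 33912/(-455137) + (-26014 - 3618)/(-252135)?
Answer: 4936217464/114755967495 ≈ 0.043015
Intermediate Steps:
33912/(-455137) + (-26014 - 3618)/(-252135) = 33912*(-1/455137) - 29632*(-1/252135) = -33912/455137 + 29632/252135 = 4936217464/114755967495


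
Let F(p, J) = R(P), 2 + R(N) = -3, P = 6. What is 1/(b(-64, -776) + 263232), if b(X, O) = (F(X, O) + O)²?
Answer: 1/873193 ≈ 1.1452e-6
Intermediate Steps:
R(N) = -5 (R(N) = -2 - 3 = -5)
F(p, J) = -5
b(X, O) = (-5 + O)²
1/(b(-64, -776) + 263232) = 1/((-5 - 776)² + 263232) = 1/((-781)² + 263232) = 1/(609961 + 263232) = 1/873193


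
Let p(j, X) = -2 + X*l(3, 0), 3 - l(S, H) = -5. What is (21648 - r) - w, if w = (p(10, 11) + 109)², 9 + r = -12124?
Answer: -4244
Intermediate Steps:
r = -12133 (r = -9 - 12124 = -12133)
l(S, H) = 8 (l(S, H) = 3 - 1*(-5) = 3 + 5 = 8)
p(j, X) = -2 + 8*X (p(j, X) = -2 + X*8 = -2 + 8*X)
w = 38025 (w = ((-2 + 8*11) + 109)² = ((-2 + 88) + 109)² = (86 + 109)² = 195² = 38025)
(21648 - r) - w = (21648 - 1*(-12133)) - 1*38025 = (21648 + 12133) - 38025 = 33781 - 38025 = -4244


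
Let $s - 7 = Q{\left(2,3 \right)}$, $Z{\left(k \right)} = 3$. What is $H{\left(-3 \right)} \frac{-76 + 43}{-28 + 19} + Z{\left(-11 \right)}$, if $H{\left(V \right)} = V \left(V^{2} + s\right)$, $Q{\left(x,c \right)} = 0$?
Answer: $-173$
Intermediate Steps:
$s = 7$ ($s = 7 + 0 = 7$)
$H{\left(V \right)} = V \left(7 + V^{2}\right)$ ($H{\left(V \right)} = V \left(V^{2} + 7\right) = V \left(7 + V^{2}\right)$)
$H{\left(-3 \right)} \frac{-76 + 43}{-28 + 19} + Z{\left(-11 \right)} = - 3 \left(7 + \left(-3\right)^{2}\right) \frac{-76 + 43}{-28 + 19} + 3 = - 3 \left(7 + 9\right) \left(- \frac{33}{-9}\right) + 3 = \left(-3\right) 16 \left(\left(-33\right) \left(- \frac{1}{9}\right)\right) + 3 = \left(-48\right) \frac{11}{3} + 3 = -176 + 3 = -173$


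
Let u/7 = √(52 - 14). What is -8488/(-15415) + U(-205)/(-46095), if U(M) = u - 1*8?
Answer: 78275536/142110885 - √38/6585 ≈ 0.54987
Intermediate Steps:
u = 7*√38 (u = 7*√(52 - 14) = 7*√38 ≈ 43.151)
U(M) = -8 + 7*√38 (U(M) = 7*√38 - 1*8 = 7*√38 - 8 = -8 + 7*√38)
-8488/(-15415) + U(-205)/(-46095) = -8488/(-15415) + (-8 + 7*√38)/(-46095) = -8488*(-1/15415) + (-8 + 7*√38)*(-1/46095) = 8488/15415 + (8/46095 - √38/6585) = 78275536/142110885 - √38/6585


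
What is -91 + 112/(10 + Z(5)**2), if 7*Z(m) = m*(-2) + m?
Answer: -41377/515 ≈ -80.344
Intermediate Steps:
Z(m) = -m/7 (Z(m) = (m*(-2) + m)/7 = (-2*m + m)/7 = (-m)/7 = -m/7)
-91 + 112/(10 + Z(5)**2) = -91 + 112/(10 + (-1/7*5)**2) = -91 + 112/(10 + (-5/7)**2) = -91 + 112/(10 + 25/49) = -91 + 112/(515/49) = -91 + 112*(49/515) = -91 + 5488/515 = -41377/515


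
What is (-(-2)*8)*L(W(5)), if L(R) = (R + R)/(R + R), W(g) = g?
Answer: 16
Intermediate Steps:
L(R) = 1 (L(R) = (2*R)/((2*R)) = (2*R)*(1/(2*R)) = 1)
(-(-2)*8)*L(W(5)) = -(-2)*8*1 = -2*(-8)*1 = 16*1 = 16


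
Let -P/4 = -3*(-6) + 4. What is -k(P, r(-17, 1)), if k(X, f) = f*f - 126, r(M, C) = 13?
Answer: -43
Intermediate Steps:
P = -88 (P = -4*(-3*(-6) + 4) = -4*(18 + 4) = -4*22 = -88)
k(X, f) = -126 + f**2 (k(X, f) = f**2 - 126 = -126 + f**2)
-k(P, r(-17, 1)) = -(-126 + 13**2) = -(-126 + 169) = -1*43 = -43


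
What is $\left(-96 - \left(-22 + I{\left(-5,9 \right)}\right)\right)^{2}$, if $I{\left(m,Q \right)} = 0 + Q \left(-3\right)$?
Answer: $2209$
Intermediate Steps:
$I{\left(m,Q \right)} = - 3 Q$ ($I{\left(m,Q \right)} = 0 - 3 Q = - 3 Q$)
$\left(-96 - \left(-22 + I{\left(-5,9 \right)}\right)\right)^{2} = \left(-96 - \left(-22 - 27\right)\right)^{2} = \left(-96 + \left(22 - -27\right)\right)^{2} = \left(-96 + \left(22 + 27\right)\right)^{2} = \left(-96 + 49\right)^{2} = \left(-47\right)^{2} = 2209$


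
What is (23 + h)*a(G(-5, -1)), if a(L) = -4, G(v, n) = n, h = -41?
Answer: 72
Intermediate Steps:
(23 + h)*a(G(-5, -1)) = (23 - 41)*(-4) = -18*(-4) = 72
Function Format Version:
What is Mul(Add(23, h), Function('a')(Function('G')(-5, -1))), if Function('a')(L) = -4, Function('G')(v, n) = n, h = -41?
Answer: 72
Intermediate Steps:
Mul(Add(23, h), Function('a')(Function('G')(-5, -1))) = Mul(Add(23, -41), -4) = Mul(-18, -4) = 72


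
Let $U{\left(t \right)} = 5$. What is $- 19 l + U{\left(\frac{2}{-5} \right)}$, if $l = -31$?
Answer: $594$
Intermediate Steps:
$- 19 l + U{\left(\frac{2}{-5} \right)} = \left(-19\right) \left(-31\right) + 5 = 589 + 5 = 594$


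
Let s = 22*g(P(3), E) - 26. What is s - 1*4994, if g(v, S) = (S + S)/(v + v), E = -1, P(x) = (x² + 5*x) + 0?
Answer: -60251/12 ≈ -5020.9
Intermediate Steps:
P(x) = x² + 5*x
g(v, S) = S/v (g(v, S) = (2*S)/((2*v)) = (2*S)*(1/(2*v)) = S/v)
s = -323/12 (s = 22*(-1/(3*(5 + 3))) - 26 = 22*(-1/(3*8)) - 26 = 22*(-1/24) - 26 = -11/12 - 26 = -323/12 ≈ -26.917)
s - 1*4994 = -323/12 - 1*4994 = -323/12 - 4994 = -60251/12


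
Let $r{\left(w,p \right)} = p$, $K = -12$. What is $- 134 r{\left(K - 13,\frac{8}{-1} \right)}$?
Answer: $1072$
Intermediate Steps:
$- 134 r{\left(K - 13,\frac{8}{-1} \right)} = - 134 \frac{8}{-1} = - 134 \cdot 8 \left(-1\right) = \left(-134\right) \left(-8\right) = 1072$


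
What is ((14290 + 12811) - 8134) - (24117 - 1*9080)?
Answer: 3930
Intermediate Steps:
((14290 + 12811) - 8134) - (24117 - 1*9080) = (27101 - 8134) - (24117 - 9080) = 18967 - 1*15037 = 18967 - 15037 = 3930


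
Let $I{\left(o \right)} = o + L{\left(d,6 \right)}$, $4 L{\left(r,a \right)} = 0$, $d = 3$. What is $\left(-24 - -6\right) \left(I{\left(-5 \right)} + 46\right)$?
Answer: $-738$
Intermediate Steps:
$L{\left(r,a \right)} = 0$ ($L{\left(r,a \right)} = \frac{1}{4} \cdot 0 = 0$)
$I{\left(o \right)} = o$ ($I{\left(o \right)} = o + 0 = o$)
$\left(-24 - -6\right) \left(I{\left(-5 \right)} + 46\right) = \left(-24 - -6\right) \left(-5 + 46\right) = \left(-24 + 6\right) 41 = \left(-18\right) 41 = -738$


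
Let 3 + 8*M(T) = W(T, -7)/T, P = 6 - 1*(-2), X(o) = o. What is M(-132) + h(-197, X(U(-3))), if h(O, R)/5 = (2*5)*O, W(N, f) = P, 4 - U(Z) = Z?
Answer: -2600501/264 ≈ -9850.4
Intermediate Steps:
U(Z) = 4 - Z
P = 8 (P = 6 + 2 = 8)
W(N, f) = 8
h(O, R) = 50*O (h(O, R) = 5*((2*5)*O) = 5*(10*O) = 50*O)
M(T) = -3/8 + 1/T (M(T) = -3/8 + (8/T)/8 = -3/8 + 1/T)
M(-132) + h(-197, X(U(-3))) = (-3/8 + 1/(-132)) + 50*(-197) = (-3/8 - 1/132) - 9850 = -101/264 - 9850 = -2600501/264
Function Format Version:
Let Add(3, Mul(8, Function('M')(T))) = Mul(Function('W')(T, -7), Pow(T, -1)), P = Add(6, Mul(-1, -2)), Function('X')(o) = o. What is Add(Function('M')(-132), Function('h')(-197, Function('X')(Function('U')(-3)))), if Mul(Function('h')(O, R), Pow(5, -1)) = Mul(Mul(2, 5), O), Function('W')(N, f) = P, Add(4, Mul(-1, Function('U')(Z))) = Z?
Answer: Rational(-2600501, 264) ≈ -9850.4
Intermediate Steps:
Function('U')(Z) = Add(4, Mul(-1, Z))
P = 8 (P = Add(6, 2) = 8)
Function('W')(N, f) = 8
Function('h')(O, R) = Mul(50, O) (Function('h')(O, R) = Mul(5, Mul(Mul(2, 5), O)) = Mul(5, Mul(10, O)) = Mul(50, O))
Function('M')(T) = Add(Rational(-3, 8), Pow(T, -1)) (Function('M')(T) = Add(Rational(-3, 8), Mul(Rational(1, 8), Mul(8, Pow(T, -1)))) = Add(Rational(-3, 8), Pow(T, -1)))
Add(Function('M')(-132), Function('h')(-197, Function('X')(Function('U')(-3)))) = Add(Add(Rational(-3, 8), Pow(-132, -1)), Mul(50, -197)) = Add(Add(Rational(-3, 8), Rational(-1, 132)), -9850) = Add(Rational(-101, 264), -9850) = Rational(-2600501, 264)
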